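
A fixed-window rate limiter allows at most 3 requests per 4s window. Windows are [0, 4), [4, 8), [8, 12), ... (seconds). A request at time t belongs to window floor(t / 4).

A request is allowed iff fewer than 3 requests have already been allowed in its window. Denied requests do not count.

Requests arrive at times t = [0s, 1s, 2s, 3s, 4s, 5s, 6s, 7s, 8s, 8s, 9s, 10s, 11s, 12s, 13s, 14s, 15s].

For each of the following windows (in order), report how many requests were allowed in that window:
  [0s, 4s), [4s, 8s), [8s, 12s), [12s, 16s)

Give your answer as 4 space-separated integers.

Answer: 3 3 3 3

Derivation:
Processing requests:
  req#1 t=0s (window 0): ALLOW
  req#2 t=1s (window 0): ALLOW
  req#3 t=2s (window 0): ALLOW
  req#4 t=3s (window 0): DENY
  req#5 t=4s (window 1): ALLOW
  req#6 t=5s (window 1): ALLOW
  req#7 t=6s (window 1): ALLOW
  req#8 t=7s (window 1): DENY
  req#9 t=8s (window 2): ALLOW
  req#10 t=8s (window 2): ALLOW
  req#11 t=9s (window 2): ALLOW
  req#12 t=10s (window 2): DENY
  req#13 t=11s (window 2): DENY
  req#14 t=12s (window 3): ALLOW
  req#15 t=13s (window 3): ALLOW
  req#16 t=14s (window 3): ALLOW
  req#17 t=15s (window 3): DENY

Allowed counts by window: 3 3 3 3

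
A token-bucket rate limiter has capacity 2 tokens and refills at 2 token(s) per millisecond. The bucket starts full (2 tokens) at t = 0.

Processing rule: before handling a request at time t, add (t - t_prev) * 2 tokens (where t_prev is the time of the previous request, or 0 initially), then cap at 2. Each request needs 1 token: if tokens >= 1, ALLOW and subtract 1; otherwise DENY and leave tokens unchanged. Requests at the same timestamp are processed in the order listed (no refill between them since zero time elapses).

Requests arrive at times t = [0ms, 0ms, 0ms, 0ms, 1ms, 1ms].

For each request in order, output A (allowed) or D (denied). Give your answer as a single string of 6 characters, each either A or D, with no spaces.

Simulating step by step:
  req#1 t=0ms: ALLOW
  req#2 t=0ms: ALLOW
  req#3 t=0ms: DENY
  req#4 t=0ms: DENY
  req#5 t=1ms: ALLOW
  req#6 t=1ms: ALLOW

Answer: AADDAA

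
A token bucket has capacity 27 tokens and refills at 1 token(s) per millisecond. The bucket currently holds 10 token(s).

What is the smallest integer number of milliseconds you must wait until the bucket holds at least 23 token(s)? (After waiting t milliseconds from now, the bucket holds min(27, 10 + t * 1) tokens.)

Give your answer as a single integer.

Answer: 13

Derivation:
Need 10 + t * 1 >= 23, so t >= 13/1.
Smallest integer t = ceil(13/1) = 13.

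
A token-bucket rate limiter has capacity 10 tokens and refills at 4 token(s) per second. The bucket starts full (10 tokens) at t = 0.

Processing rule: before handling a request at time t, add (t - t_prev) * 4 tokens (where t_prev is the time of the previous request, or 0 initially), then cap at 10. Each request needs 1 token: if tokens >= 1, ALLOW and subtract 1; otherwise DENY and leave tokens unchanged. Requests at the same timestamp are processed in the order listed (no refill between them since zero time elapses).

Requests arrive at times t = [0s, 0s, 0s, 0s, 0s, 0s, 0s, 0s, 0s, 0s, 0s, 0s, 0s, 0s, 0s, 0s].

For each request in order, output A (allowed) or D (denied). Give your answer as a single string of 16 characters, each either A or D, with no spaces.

Simulating step by step:
  req#1 t=0s: ALLOW
  req#2 t=0s: ALLOW
  req#3 t=0s: ALLOW
  req#4 t=0s: ALLOW
  req#5 t=0s: ALLOW
  req#6 t=0s: ALLOW
  req#7 t=0s: ALLOW
  req#8 t=0s: ALLOW
  req#9 t=0s: ALLOW
  req#10 t=0s: ALLOW
  req#11 t=0s: DENY
  req#12 t=0s: DENY
  req#13 t=0s: DENY
  req#14 t=0s: DENY
  req#15 t=0s: DENY
  req#16 t=0s: DENY

Answer: AAAAAAAAAADDDDDD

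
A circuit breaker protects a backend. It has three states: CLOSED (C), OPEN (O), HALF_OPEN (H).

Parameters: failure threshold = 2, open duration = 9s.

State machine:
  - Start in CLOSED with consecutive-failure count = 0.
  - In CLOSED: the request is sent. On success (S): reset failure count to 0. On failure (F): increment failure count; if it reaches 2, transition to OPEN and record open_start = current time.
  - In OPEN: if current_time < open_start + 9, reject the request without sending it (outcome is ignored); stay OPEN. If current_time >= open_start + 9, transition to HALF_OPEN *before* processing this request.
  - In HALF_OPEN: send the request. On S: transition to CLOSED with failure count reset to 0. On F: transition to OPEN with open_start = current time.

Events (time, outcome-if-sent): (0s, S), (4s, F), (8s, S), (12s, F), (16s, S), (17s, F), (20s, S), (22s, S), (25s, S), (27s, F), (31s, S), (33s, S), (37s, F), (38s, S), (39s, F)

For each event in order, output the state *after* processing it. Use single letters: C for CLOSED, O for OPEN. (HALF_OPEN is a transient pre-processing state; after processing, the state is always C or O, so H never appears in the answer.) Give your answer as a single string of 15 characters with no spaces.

State after each event:
  event#1 t=0s outcome=S: state=CLOSED
  event#2 t=4s outcome=F: state=CLOSED
  event#3 t=8s outcome=S: state=CLOSED
  event#4 t=12s outcome=F: state=CLOSED
  event#5 t=16s outcome=S: state=CLOSED
  event#6 t=17s outcome=F: state=CLOSED
  event#7 t=20s outcome=S: state=CLOSED
  event#8 t=22s outcome=S: state=CLOSED
  event#9 t=25s outcome=S: state=CLOSED
  event#10 t=27s outcome=F: state=CLOSED
  event#11 t=31s outcome=S: state=CLOSED
  event#12 t=33s outcome=S: state=CLOSED
  event#13 t=37s outcome=F: state=CLOSED
  event#14 t=38s outcome=S: state=CLOSED
  event#15 t=39s outcome=F: state=CLOSED

Answer: CCCCCCCCCCCCCCC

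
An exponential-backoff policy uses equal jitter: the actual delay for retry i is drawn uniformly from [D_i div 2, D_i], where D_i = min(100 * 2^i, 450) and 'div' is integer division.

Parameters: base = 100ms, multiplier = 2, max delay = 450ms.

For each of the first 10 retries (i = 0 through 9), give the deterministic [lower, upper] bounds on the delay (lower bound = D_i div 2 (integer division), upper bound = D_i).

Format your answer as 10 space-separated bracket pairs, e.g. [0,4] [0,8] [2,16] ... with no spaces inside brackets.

Computing bounds per retry:
  i=0: D_i=min(100*2^0,450)=100, bounds=[50,100]
  i=1: D_i=min(100*2^1,450)=200, bounds=[100,200]
  i=2: D_i=min(100*2^2,450)=400, bounds=[200,400]
  i=3: D_i=min(100*2^3,450)=450, bounds=[225,450]
  i=4: D_i=min(100*2^4,450)=450, bounds=[225,450]
  i=5: D_i=min(100*2^5,450)=450, bounds=[225,450]
  i=6: D_i=min(100*2^6,450)=450, bounds=[225,450]
  i=7: D_i=min(100*2^7,450)=450, bounds=[225,450]
  i=8: D_i=min(100*2^8,450)=450, bounds=[225,450]
  i=9: D_i=min(100*2^9,450)=450, bounds=[225,450]

Answer: [50,100] [100,200] [200,400] [225,450] [225,450] [225,450] [225,450] [225,450] [225,450] [225,450]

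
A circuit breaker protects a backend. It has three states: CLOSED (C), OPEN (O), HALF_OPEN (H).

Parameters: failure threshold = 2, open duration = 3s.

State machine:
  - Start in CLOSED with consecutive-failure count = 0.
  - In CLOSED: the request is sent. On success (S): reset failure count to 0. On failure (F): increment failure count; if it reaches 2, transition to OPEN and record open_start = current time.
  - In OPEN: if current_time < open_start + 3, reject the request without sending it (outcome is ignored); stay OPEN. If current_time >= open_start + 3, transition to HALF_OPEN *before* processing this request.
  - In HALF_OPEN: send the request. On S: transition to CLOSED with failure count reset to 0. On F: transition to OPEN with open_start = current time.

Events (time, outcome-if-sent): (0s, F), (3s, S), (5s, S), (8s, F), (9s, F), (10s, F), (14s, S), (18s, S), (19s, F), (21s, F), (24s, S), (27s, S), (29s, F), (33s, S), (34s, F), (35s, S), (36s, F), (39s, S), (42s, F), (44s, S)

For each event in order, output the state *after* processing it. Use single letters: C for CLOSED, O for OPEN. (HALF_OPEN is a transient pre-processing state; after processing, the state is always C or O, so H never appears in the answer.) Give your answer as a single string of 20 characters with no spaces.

Answer: CCCCOOCCCOCCCCCCCCCC

Derivation:
State after each event:
  event#1 t=0s outcome=F: state=CLOSED
  event#2 t=3s outcome=S: state=CLOSED
  event#3 t=5s outcome=S: state=CLOSED
  event#4 t=8s outcome=F: state=CLOSED
  event#5 t=9s outcome=F: state=OPEN
  event#6 t=10s outcome=F: state=OPEN
  event#7 t=14s outcome=S: state=CLOSED
  event#8 t=18s outcome=S: state=CLOSED
  event#9 t=19s outcome=F: state=CLOSED
  event#10 t=21s outcome=F: state=OPEN
  event#11 t=24s outcome=S: state=CLOSED
  event#12 t=27s outcome=S: state=CLOSED
  event#13 t=29s outcome=F: state=CLOSED
  event#14 t=33s outcome=S: state=CLOSED
  event#15 t=34s outcome=F: state=CLOSED
  event#16 t=35s outcome=S: state=CLOSED
  event#17 t=36s outcome=F: state=CLOSED
  event#18 t=39s outcome=S: state=CLOSED
  event#19 t=42s outcome=F: state=CLOSED
  event#20 t=44s outcome=S: state=CLOSED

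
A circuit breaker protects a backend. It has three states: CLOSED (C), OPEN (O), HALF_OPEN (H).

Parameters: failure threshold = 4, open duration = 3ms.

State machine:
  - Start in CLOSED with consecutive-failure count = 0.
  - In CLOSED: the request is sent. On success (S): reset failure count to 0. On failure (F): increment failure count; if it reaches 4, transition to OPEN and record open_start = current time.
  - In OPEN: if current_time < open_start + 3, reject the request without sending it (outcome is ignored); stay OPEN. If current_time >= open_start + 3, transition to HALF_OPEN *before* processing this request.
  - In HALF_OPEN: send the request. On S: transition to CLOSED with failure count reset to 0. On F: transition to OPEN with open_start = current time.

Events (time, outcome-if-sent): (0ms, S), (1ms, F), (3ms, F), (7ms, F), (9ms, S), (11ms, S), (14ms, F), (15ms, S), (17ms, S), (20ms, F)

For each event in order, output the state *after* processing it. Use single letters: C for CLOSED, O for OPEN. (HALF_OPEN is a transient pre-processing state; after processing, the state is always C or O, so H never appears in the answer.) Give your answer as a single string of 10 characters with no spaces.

State after each event:
  event#1 t=0ms outcome=S: state=CLOSED
  event#2 t=1ms outcome=F: state=CLOSED
  event#3 t=3ms outcome=F: state=CLOSED
  event#4 t=7ms outcome=F: state=CLOSED
  event#5 t=9ms outcome=S: state=CLOSED
  event#6 t=11ms outcome=S: state=CLOSED
  event#7 t=14ms outcome=F: state=CLOSED
  event#8 t=15ms outcome=S: state=CLOSED
  event#9 t=17ms outcome=S: state=CLOSED
  event#10 t=20ms outcome=F: state=CLOSED

Answer: CCCCCCCCCC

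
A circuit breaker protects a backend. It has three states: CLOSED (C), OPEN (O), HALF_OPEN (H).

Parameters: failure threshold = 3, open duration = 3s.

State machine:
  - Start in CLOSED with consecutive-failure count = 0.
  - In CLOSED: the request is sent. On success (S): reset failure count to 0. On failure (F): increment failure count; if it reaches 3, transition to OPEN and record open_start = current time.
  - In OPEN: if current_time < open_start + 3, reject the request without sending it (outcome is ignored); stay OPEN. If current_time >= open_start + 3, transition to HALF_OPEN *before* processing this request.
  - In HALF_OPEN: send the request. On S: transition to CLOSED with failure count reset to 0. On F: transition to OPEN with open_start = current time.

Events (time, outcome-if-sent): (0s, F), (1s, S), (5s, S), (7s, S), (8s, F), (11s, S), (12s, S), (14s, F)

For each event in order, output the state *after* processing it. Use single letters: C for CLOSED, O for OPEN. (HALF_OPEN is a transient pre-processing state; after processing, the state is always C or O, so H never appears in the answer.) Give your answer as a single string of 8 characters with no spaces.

Answer: CCCCCCCC

Derivation:
State after each event:
  event#1 t=0s outcome=F: state=CLOSED
  event#2 t=1s outcome=S: state=CLOSED
  event#3 t=5s outcome=S: state=CLOSED
  event#4 t=7s outcome=S: state=CLOSED
  event#5 t=8s outcome=F: state=CLOSED
  event#6 t=11s outcome=S: state=CLOSED
  event#7 t=12s outcome=S: state=CLOSED
  event#8 t=14s outcome=F: state=CLOSED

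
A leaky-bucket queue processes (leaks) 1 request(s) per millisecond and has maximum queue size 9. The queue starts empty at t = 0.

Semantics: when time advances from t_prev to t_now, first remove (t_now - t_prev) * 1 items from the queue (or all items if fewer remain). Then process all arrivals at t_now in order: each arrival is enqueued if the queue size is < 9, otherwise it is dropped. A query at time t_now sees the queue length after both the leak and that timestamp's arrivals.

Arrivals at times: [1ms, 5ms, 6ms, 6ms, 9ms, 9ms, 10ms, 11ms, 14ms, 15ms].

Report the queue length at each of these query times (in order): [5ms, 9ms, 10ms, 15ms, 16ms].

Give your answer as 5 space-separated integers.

Queue lengths at query times:
  query t=5ms: backlog = 1
  query t=9ms: backlog = 2
  query t=10ms: backlog = 2
  query t=15ms: backlog = 1
  query t=16ms: backlog = 0

Answer: 1 2 2 1 0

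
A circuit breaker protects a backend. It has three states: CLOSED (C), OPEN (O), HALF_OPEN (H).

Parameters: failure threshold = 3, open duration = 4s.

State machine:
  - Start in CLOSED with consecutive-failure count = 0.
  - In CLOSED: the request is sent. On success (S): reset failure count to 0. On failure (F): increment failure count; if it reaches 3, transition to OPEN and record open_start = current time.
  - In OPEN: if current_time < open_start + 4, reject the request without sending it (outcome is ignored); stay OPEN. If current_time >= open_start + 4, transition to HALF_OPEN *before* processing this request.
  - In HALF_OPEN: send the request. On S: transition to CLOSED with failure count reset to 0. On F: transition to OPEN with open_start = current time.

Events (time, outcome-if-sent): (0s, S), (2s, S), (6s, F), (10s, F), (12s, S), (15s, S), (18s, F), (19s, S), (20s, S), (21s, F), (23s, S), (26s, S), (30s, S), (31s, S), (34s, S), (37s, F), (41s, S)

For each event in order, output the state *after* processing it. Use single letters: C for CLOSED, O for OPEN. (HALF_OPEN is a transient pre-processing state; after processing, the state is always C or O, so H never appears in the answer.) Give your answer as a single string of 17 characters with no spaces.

State after each event:
  event#1 t=0s outcome=S: state=CLOSED
  event#2 t=2s outcome=S: state=CLOSED
  event#3 t=6s outcome=F: state=CLOSED
  event#4 t=10s outcome=F: state=CLOSED
  event#5 t=12s outcome=S: state=CLOSED
  event#6 t=15s outcome=S: state=CLOSED
  event#7 t=18s outcome=F: state=CLOSED
  event#8 t=19s outcome=S: state=CLOSED
  event#9 t=20s outcome=S: state=CLOSED
  event#10 t=21s outcome=F: state=CLOSED
  event#11 t=23s outcome=S: state=CLOSED
  event#12 t=26s outcome=S: state=CLOSED
  event#13 t=30s outcome=S: state=CLOSED
  event#14 t=31s outcome=S: state=CLOSED
  event#15 t=34s outcome=S: state=CLOSED
  event#16 t=37s outcome=F: state=CLOSED
  event#17 t=41s outcome=S: state=CLOSED

Answer: CCCCCCCCCCCCCCCCC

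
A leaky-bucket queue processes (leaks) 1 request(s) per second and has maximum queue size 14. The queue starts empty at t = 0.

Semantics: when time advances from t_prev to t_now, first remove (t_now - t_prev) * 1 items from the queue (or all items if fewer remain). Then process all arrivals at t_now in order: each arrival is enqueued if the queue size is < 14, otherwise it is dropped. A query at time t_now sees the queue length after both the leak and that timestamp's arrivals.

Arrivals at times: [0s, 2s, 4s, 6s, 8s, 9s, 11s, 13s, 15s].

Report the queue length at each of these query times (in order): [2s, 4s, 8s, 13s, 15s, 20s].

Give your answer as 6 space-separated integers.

Answer: 1 1 1 1 1 0

Derivation:
Queue lengths at query times:
  query t=2s: backlog = 1
  query t=4s: backlog = 1
  query t=8s: backlog = 1
  query t=13s: backlog = 1
  query t=15s: backlog = 1
  query t=20s: backlog = 0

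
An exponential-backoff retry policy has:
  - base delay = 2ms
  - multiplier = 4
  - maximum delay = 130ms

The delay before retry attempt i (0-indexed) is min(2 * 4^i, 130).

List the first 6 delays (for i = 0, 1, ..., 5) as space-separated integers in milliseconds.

Answer: 2 8 32 128 130 130

Derivation:
Computing each delay:
  i=0: min(2*4^0, 130) = 2
  i=1: min(2*4^1, 130) = 8
  i=2: min(2*4^2, 130) = 32
  i=3: min(2*4^3, 130) = 128
  i=4: min(2*4^4, 130) = 130
  i=5: min(2*4^5, 130) = 130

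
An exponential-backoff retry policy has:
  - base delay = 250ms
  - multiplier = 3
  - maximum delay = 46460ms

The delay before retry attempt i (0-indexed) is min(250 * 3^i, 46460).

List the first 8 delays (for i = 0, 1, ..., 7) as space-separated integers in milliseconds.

Computing each delay:
  i=0: min(250*3^0, 46460) = 250
  i=1: min(250*3^1, 46460) = 750
  i=2: min(250*3^2, 46460) = 2250
  i=3: min(250*3^3, 46460) = 6750
  i=4: min(250*3^4, 46460) = 20250
  i=5: min(250*3^5, 46460) = 46460
  i=6: min(250*3^6, 46460) = 46460
  i=7: min(250*3^7, 46460) = 46460

Answer: 250 750 2250 6750 20250 46460 46460 46460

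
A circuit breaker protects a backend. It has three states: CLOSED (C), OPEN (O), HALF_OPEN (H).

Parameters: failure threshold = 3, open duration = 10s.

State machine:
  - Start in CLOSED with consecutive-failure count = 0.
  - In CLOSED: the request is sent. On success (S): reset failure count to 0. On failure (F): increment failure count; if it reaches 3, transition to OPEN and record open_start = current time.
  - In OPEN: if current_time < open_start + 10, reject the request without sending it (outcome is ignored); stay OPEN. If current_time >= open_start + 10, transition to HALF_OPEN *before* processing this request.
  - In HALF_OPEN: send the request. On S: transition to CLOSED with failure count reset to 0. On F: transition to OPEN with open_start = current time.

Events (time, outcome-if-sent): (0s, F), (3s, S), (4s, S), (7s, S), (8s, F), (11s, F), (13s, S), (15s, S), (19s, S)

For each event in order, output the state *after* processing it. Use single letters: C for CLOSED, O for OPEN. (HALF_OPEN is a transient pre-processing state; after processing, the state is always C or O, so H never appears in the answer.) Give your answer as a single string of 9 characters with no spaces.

Answer: CCCCCCCCC

Derivation:
State after each event:
  event#1 t=0s outcome=F: state=CLOSED
  event#2 t=3s outcome=S: state=CLOSED
  event#3 t=4s outcome=S: state=CLOSED
  event#4 t=7s outcome=S: state=CLOSED
  event#5 t=8s outcome=F: state=CLOSED
  event#6 t=11s outcome=F: state=CLOSED
  event#7 t=13s outcome=S: state=CLOSED
  event#8 t=15s outcome=S: state=CLOSED
  event#9 t=19s outcome=S: state=CLOSED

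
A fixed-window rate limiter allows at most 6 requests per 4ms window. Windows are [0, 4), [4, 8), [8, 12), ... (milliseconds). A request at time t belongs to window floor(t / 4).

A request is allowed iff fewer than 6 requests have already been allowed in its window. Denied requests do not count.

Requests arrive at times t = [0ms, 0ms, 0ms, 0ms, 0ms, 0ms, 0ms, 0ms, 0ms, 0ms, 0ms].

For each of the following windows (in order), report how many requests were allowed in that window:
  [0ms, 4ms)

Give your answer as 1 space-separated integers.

Processing requests:
  req#1 t=0ms (window 0): ALLOW
  req#2 t=0ms (window 0): ALLOW
  req#3 t=0ms (window 0): ALLOW
  req#4 t=0ms (window 0): ALLOW
  req#5 t=0ms (window 0): ALLOW
  req#6 t=0ms (window 0): ALLOW
  req#7 t=0ms (window 0): DENY
  req#8 t=0ms (window 0): DENY
  req#9 t=0ms (window 0): DENY
  req#10 t=0ms (window 0): DENY
  req#11 t=0ms (window 0): DENY

Allowed counts by window: 6

Answer: 6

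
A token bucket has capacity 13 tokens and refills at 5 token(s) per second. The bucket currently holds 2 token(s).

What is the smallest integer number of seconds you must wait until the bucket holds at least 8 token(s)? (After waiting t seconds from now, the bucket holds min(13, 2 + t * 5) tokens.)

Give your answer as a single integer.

Answer: 2

Derivation:
Need 2 + t * 5 >= 8, so t >= 6/5.
Smallest integer t = ceil(6/5) = 2.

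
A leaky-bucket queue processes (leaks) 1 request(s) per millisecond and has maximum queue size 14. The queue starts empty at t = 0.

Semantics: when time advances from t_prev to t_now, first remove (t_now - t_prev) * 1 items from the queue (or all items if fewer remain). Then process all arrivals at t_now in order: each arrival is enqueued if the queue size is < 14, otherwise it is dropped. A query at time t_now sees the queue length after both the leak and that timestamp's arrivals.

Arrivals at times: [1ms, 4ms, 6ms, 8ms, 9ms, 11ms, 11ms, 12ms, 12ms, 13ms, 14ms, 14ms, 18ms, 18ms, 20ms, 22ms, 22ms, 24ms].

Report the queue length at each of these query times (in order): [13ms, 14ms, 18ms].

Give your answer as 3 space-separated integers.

Queue lengths at query times:
  query t=13ms: backlog = 3
  query t=14ms: backlog = 4
  query t=18ms: backlog = 2

Answer: 3 4 2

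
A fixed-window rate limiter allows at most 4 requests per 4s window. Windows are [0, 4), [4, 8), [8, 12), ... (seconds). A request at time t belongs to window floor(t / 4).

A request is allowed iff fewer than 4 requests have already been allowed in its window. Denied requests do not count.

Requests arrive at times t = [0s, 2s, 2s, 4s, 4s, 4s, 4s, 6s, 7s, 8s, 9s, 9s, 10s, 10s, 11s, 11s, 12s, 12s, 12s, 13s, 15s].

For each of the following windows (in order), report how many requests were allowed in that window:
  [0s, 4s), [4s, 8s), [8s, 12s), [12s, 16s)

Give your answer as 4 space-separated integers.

Answer: 3 4 4 4

Derivation:
Processing requests:
  req#1 t=0s (window 0): ALLOW
  req#2 t=2s (window 0): ALLOW
  req#3 t=2s (window 0): ALLOW
  req#4 t=4s (window 1): ALLOW
  req#5 t=4s (window 1): ALLOW
  req#6 t=4s (window 1): ALLOW
  req#7 t=4s (window 1): ALLOW
  req#8 t=6s (window 1): DENY
  req#9 t=7s (window 1): DENY
  req#10 t=8s (window 2): ALLOW
  req#11 t=9s (window 2): ALLOW
  req#12 t=9s (window 2): ALLOW
  req#13 t=10s (window 2): ALLOW
  req#14 t=10s (window 2): DENY
  req#15 t=11s (window 2): DENY
  req#16 t=11s (window 2): DENY
  req#17 t=12s (window 3): ALLOW
  req#18 t=12s (window 3): ALLOW
  req#19 t=12s (window 3): ALLOW
  req#20 t=13s (window 3): ALLOW
  req#21 t=15s (window 3): DENY

Allowed counts by window: 3 4 4 4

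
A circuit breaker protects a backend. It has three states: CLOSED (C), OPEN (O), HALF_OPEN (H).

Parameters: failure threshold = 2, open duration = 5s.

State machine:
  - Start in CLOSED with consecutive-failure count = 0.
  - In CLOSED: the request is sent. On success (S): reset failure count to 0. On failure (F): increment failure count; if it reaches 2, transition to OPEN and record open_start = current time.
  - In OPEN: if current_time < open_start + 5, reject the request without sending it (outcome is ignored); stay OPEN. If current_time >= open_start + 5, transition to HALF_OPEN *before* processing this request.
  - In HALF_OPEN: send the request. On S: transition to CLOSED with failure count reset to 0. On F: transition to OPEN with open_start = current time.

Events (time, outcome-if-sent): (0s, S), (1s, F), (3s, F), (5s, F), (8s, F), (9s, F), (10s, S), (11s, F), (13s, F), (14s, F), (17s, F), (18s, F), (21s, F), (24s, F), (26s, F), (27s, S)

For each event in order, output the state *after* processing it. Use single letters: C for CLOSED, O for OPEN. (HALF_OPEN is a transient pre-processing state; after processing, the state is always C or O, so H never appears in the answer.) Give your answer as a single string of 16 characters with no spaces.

Answer: CCOOOOOOOOOOOOOO

Derivation:
State after each event:
  event#1 t=0s outcome=S: state=CLOSED
  event#2 t=1s outcome=F: state=CLOSED
  event#3 t=3s outcome=F: state=OPEN
  event#4 t=5s outcome=F: state=OPEN
  event#5 t=8s outcome=F: state=OPEN
  event#6 t=9s outcome=F: state=OPEN
  event#7 t=10s outcome=S: state=OPEN
  event#8 t=11s outcome=F: state=OPEN
  event#9 t=13s outcome=F: state=OPEN
  event#10 t=14s outcome=F: state=OPEN
  event#11 t=17s outcome=F: state=OPEN
  event#12 t=18s outcome=F: state=OPEN
  event#13 t=21s outcome=F: state=OPEN
  event#14 t=24s outcome=F: state=OPEN
  event#15 t=26s outcome=F: state=OPEN
  event#16 t=27s outcome=S: state=OPEN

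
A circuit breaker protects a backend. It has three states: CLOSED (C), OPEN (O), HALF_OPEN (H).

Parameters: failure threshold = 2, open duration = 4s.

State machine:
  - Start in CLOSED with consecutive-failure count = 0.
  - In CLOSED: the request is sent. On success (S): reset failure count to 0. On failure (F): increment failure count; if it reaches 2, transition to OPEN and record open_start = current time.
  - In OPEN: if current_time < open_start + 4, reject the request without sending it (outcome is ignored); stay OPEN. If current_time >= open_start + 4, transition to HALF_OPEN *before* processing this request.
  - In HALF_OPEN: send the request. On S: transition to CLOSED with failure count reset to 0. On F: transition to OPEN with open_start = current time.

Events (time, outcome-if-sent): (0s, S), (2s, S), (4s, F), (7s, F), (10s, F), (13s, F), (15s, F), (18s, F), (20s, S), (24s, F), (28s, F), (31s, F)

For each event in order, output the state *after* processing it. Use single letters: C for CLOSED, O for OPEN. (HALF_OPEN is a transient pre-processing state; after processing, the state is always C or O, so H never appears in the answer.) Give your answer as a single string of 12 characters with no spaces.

Answer: CCCOOOOOOOOO

Derivation:
State after each event:
  event#1 t=0s outcome=S: state=CLOSED
  event#2 t=2s outcome=S: state=CLOSED
  event#3 t=4s outcome=F: state=CLOSED
  event#4 t=7s outcome=F: state=OPEN
  event#5 t=10s outcome=F: state=OPEN
  event#6 t=13s outcome=F: state=OPEN
  event#7 t=15s outcome=F: state=OPEN
  event#8 t=18s outcome=F: state=OPEN
  event#9 t=20s outcome=S: state=OPEN
  event#10 t=24s outcome=F: state=OPEN
  event#11 t=28s outcome=F: state=OPEN
  event#12 t=31s outcome=F: state=OPEN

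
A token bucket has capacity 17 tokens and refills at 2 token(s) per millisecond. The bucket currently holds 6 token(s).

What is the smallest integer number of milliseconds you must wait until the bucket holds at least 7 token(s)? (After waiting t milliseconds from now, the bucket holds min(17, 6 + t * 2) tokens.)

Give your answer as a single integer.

Answer: 1

Derivation:
Need 6 + t * 2 >= 7, so t >= 1/2.
Smallest integer t = ceil(1/2) = 1.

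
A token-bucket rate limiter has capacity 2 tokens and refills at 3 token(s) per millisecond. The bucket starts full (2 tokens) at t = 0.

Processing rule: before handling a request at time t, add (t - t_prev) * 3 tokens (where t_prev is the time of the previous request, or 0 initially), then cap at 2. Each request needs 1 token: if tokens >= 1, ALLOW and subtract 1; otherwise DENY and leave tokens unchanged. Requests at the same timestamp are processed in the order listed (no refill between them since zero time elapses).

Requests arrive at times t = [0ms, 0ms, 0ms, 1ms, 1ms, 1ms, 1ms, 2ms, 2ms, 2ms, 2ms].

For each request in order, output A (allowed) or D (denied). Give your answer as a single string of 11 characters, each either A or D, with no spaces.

Answer: AADAADDAADD

Derivation:
Simulating step by step:
  req#1 t=0ms: ALLOW
  req#2 t=0ms: ALLOW
  req#3 t=0ms: DENY
  req#4 t=1ms: ALLOW
  req#5 t=1ms: ALLOW
  req#6 t=1ms: DENY
  req#7 t=1ms: DENY
  req#8 t=2ms: ALLOW
  req#9 t=2ms: ALLOW
  req#10 t=2ms: DENY
  req#11 t=2ms: DENY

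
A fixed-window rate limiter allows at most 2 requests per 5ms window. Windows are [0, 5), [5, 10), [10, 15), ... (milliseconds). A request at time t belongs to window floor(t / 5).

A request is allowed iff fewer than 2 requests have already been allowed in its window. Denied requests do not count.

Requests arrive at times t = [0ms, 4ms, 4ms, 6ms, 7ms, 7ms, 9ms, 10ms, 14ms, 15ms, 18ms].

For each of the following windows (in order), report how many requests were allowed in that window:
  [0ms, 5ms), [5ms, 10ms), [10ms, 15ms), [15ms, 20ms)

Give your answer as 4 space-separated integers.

Answer: 2 2 2 2

Derivation:
Processing requests:
  req#1 t=0ms (window 0): ALLOW
  req#2 t=4ms (window 0): ALLOW
  req#3 t=4ms (window 0): DENY
  req#4 t=6ms (window 1): ALLOW
  req#5 t=7ms (window 1): ALLOW
  req#6 t=7ms (window 1): DENY
  req#7 t=9ms (window 1): DENY
  req#8 t=10ms (window 2): ALLOW
  req#9 t=14ms (window 2): ALLOW
  req#10 t=15ms (window 3): ALLOW
  req#11 t=18ms (window 3): ALLOW

Allowed counts by window: 2 2 2 2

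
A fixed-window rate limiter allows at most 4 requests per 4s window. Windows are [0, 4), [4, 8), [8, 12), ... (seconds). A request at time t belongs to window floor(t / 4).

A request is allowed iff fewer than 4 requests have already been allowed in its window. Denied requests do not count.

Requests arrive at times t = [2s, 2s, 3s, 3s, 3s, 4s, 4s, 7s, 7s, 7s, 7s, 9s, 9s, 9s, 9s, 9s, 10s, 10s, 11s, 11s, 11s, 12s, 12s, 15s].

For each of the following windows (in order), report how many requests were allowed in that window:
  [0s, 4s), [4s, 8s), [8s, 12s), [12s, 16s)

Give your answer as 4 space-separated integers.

Answer: 4 4 4 3

Derivation:
Processing requests:
  req#1 t=2s (window 0): ALLOW
  req#2 t=2s (window 0): ALLOW
  req#3 t=3s (window 0): ALLOW
  req#4 t=3s (window 0): ALLOW
  req#5 t=3s (window 0): DENY
  req#6 t=4s (window 1): ALLOW
  req#7 t=4s (window 1): ALLOW
  req#8 t=7s (window 1): ALLOW
  req#9 t=7s (window 1): ALLOW
  req#10 t=7s (window 1): DENY
  req#11 t=7s (window 1): DENY
  req#12 t=9s (window 2): ALLOW
  req#13 t=9s (window 2): ALLOW
  req#14 t=9s (window 2): ALLOW
  req#15 t=9s (window 2): ALLOW
  req#16 t=9s (window 2): DENY
  req#17 t=10s (window 2): DENY
  req#18 t=10s (window 2): DENY
  req#19 t=11s (window 2): DENY
  req#20 t=11s (window 2): DENY
  req#21 t=11s (window 2): DENY
  req#22 t=12s (window 3): ALLOW
  req#23 t=12s (window 3): ALLOW
  req#24 t=15s (window 3): ALLOW

Allowed counts by window: 4 4 4 3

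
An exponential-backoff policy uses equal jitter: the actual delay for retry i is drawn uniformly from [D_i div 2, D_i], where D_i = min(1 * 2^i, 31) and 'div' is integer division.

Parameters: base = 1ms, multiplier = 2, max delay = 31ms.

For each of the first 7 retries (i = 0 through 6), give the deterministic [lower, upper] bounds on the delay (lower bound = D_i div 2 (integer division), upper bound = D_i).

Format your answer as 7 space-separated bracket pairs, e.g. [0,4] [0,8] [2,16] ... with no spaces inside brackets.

Answer: [0,1] [1,2] [2,4] [4,8] [8,16] [15,31] [15,31]

Derivation:
Computing bounds per retry:
  i=0: D_i=min(1*2^0,31)=1, bounds=[0,1]
  i=1: D_i=min(1*2^1,31)=2, bounds=[1,2]
  i=2: D_i=min(1*2^2,31)=4, bounds=[2,4]
  i=3: D_i=min(1*2^3,31)=8, bounds=[4,8]
  i=4: D_i=min(1*2^4,31)=16, bounds=[8,16]
  i=5: D_i=min(1*2^5,31)=31, bounds=[15,31]
  i=6: D_i=min(1*2^6,31)=31, bounds=[15,31]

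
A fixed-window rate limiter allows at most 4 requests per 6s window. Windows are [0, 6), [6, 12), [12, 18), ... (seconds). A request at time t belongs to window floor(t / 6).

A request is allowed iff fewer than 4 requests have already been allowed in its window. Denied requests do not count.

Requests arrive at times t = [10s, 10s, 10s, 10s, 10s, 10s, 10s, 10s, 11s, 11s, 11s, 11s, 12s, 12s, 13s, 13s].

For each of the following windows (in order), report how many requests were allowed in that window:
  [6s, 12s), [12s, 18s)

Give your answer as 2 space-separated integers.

Processing requests:
  req#1 t=10s (window 1): ALLOW
  req#2 t=10s (window 1): ALLOW
  req#3 t=10s (window 1): ALLOW
  req#4 t=10s (window 1): ALLOW
  req#5 t=10s (window 1): DENY
  req#6 t=10s (window 1): DENY
  req#7 t=10s (window 1): DENY
  req#8 t=10s (window 1): DENY
  req#9 t=11s (window 1): DENY
  req#10 t=11s (window 1): DENY
  req#11 t=11s (window 1): DENY
  req#12 t=11s (window 1): DENY
  req#13 t=12s (window 2): ALLOW
  req#14 t=12s (window 2): ALLOW
  req#15 t=13s (window 2): ALLOW
  req#16 t=13s (window 2): ALLOW

Allowed counts by window: 4 4

Answer: 4 4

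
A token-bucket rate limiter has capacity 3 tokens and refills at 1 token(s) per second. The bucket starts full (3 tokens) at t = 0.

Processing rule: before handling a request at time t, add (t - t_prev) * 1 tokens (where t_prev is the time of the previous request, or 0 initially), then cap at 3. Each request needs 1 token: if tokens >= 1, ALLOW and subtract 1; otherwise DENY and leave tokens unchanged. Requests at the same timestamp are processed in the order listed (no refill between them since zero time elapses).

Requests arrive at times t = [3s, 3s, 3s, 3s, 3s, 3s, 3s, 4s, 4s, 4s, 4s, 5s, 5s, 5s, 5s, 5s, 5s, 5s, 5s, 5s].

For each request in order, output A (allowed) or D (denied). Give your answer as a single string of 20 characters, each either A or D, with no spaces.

Answer: AAADDDDADDDADDDDDDDD

Derivation:
Simulating step by step:
  req#1 t=3s: ALLOW
  req#2 t=3s: ALLOW
  req#3 t=3s: ALLOW
  req#4 t=3s: DENY
  req#5 t=3s: DENY
  req#6 t=3s: DENY
  req#7 t=3s: DENY
  req#8 t=4s: ALLOW
  req#9 t=4s: DENY
  req#10 t=4s: DENY
  req#11 t=4s: DENY
  req#12 t=5s: ALLOW
  req#13 t=5s: DENY
  req#14 t=5s: DENY
  req#15 t=5s: DENY
  req#16 t=5s: DENY
  req#17 t=5s: DENY
  req#18 t=5s: DENY
  req#19 t=5s: DENY
  req#20 t=5s: DENY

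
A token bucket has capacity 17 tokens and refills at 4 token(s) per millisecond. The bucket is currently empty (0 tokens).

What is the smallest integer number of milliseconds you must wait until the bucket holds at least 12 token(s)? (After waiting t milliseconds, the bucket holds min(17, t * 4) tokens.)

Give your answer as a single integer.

Need t * 4 >= 12, so t >= 12/4.
Smallest integer t = ceil(12/4) = 3.

Answer: 3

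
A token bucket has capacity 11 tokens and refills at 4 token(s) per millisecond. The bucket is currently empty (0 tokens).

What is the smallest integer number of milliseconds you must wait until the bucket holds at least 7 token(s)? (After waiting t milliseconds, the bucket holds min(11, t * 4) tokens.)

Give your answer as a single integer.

Answer: 2

Derivation:
Need t * 4 >= 7, so t >= 7/4.
Smallest integer t = ceil(7/4) = 2.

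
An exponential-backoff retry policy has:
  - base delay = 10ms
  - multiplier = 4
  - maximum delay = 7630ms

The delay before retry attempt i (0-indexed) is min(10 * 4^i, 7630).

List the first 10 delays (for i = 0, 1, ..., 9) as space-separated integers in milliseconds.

Computing each delay:
  i=0: min(10*4^0, 7630) = 10
  i=1: min(10*4^1, 7630) = 40
  i=2: min(10*4^2, 7630) = 160
  i=3: min(10*4^3, 7630) = 640
  i=4: min(10*4^4, 7630) = 2560
  i=5: min(10*4^5, 7630) = 7630
  i=6: min(10*4^6, 7630) = 7630
  i=7: min(10*4^7, 7630) = 7630
  i=8: min(10*4^8, 7630) = 7630
  i=9: min(10*4^9, 7630) = 7630

Answer: 10 40 160 640 2560 7630 7630 7630 7630 7630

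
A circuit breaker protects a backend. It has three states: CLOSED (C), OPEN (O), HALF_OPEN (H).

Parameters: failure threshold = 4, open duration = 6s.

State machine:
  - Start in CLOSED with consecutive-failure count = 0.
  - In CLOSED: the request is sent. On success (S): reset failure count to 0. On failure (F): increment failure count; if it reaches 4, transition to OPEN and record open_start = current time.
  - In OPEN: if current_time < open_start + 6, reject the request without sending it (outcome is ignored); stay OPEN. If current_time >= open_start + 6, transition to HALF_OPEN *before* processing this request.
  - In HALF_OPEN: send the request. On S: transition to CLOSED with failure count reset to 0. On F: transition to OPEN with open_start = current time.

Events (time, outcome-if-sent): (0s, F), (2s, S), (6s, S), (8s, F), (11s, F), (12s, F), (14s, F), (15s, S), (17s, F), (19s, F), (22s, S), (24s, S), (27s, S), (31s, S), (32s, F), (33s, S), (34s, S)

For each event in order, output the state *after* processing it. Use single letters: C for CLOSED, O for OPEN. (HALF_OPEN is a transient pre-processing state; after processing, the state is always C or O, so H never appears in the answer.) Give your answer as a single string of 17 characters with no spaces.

Answer: CCCCCCOOOOCCCCCCC

Derivation:
State after each event:
  event#1 t=0s outcome=F: state=CLOSED
  event#2 t=2s outcome=S: state=CLOSED
  event#3 t=6s outcome=S: state=CLOSED
  event#4 t=8s outcome=F: state=CLOSED
  event#5 t=11s outcome=F: state=CLOSED
  event#6 t=12s outcome=F: state=CLOSED
  event#7 t=14s outcome=F: state=OPEN
  event#8 t=15s outcome=S: state=OPEN
  event#9 t=17s outcome=F: state=OPEN
  event#10 t=19s outcome=F: state=OPEN
  event#11 t=22s outcome=S: state=CLOSED
  event#12 t=24s outcome=S: state=CLOSED
  event#13 t=27s outcome=S: state=CLOSED
  event#14 t=31s outcome=S: state=CLOSED
  event#15 t=32s outcome=F: state=CLOSED
  event#16 t=33s outcome=S: state=CLOSED
  event#17 t=34s outcome=S: state=CLOSED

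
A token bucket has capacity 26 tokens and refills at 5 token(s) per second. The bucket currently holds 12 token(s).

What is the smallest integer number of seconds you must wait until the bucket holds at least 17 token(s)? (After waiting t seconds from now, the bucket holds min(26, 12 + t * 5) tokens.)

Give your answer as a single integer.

Answer: 1

Derivation:
Need 12 + t * 5 >= 17, so t >= 5/5.
Smallest integer t = ceil(5/5) = 1.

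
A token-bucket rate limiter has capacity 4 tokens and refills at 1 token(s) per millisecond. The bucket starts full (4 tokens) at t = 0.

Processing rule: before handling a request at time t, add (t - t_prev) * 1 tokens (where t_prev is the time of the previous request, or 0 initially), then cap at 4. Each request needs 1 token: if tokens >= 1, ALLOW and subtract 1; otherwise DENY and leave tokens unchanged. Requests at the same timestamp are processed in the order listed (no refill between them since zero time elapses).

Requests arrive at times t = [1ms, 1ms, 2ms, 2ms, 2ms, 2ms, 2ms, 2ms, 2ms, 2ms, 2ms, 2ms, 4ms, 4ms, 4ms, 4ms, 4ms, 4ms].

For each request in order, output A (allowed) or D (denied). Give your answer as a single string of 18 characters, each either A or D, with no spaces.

Simulating step by step:
  req#1 t=1ms: ALLOW
  req#2 t=1ms: ALLOW
  req#3 t=2ms: ALLOW
  req#4 t=2ms: ALLOW
  req#5 t=2ms: ALLOW
  req#6 t=2ms: DENY
  req#7 t=2ms: DENY
  req#8 t=2ms: DENY
  req#9 t=2ms: DENY
  req#10 t=2ms: DENY
  req#11 t=2ms: DENY
  req#12 t=2ms: DENY
  req#13 t=4ms: ALLOW
  req#14 t=4ms: ALLOW
  req#15 t=4ms: DENY
  req#16 t=4ms: DENY
  req#17 t=4ms: DENY
  req#18 t=4ms: DENY

Answer: AAAAADDDDDDDAADDDD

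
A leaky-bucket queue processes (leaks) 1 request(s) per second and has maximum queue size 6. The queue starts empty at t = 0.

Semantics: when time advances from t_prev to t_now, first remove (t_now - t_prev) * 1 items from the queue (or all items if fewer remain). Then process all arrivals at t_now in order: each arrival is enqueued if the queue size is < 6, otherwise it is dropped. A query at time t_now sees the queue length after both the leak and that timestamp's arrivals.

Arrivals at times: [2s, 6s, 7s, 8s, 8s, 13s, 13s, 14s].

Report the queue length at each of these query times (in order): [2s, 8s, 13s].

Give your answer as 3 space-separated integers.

Queue lengths at query times:
  query t=2s: backlog = 1
  query t=8s: backlog = 2
  query t=13s: backlog = 2

Answer: 1 2 2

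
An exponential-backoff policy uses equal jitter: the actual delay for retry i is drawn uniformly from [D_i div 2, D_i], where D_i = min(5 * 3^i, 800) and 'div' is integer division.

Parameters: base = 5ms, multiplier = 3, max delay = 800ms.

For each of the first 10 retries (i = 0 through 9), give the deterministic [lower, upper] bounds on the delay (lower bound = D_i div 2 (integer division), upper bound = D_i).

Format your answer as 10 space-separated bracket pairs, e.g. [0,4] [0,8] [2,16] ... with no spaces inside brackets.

Computing bounds per retry:
  i=0: D_i=min(5*3^0,800)=5, bounds=[2,5]
  i=1: D_i=min(5*3^1,800)=15, bounds=[7,15]
  i=2: D_i=min(5*3^2,800)=45, bounds=[22,45]
  i=3: D_i=min(5*3^3,800)=135, bounds=[67,135]
  i=4: D_i=min(5*3^4,800)=405, bounds=[202,405]
  i=5: D_i=min(5*3^5,800)=800, bounds=[400,800]
  i=6: D_i=min(5*3^6,800)=800, bounds=[400,800]
  i=7: D_i=min(5*3^7,800)=800, bounds=[400,800]
  i=8: D_i=min(5*3^8,800)=800, bounds=[400,800]
  i=9: D_i=min(5*3^9,800)=800, bounds=[400,800]

Answer: [2,5] [7,15] [22,45] [67,135] [202,405] [400,800] [400,800] [400,800] [400,800] [400,800]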